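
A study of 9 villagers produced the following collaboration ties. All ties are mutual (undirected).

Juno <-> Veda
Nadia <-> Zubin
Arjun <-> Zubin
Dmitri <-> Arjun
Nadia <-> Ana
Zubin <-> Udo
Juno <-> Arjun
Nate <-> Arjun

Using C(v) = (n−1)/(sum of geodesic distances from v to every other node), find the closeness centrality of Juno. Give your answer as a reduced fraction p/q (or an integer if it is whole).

Distances from Juno: Ana:4, Arjun:1, Dmitri:2, Nadia:3, Nate:2, Udo:3, Veda:1, Zubin:2. Sum = 18.
n = 9, so closeness = 8/18 = 4/9.

4/9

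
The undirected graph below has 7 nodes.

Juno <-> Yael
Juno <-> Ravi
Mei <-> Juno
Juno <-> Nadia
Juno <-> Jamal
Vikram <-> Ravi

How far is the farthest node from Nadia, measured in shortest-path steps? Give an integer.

3

Distances from Nadia: Jamal:2, Juno:1, Mei:2, Ravi:2, Vikram:3, Yael:2.
The largest is 3 (to Vikram), so the eccentricity of Nadia is 3.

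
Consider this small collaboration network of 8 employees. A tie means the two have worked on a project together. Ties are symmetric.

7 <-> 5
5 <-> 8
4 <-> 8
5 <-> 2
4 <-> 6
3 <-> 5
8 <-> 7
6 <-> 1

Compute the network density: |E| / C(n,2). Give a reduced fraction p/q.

2/7

There are 8 edges and 8 nodes, so the maximum possible is C(8,2) = 28.
Density = 8/28 = 2/7.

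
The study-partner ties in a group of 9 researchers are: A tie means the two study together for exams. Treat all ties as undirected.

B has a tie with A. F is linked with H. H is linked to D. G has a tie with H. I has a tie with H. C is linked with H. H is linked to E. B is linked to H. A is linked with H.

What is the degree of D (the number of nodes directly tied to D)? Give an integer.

1

D is directly tied to H. That is 1 neighbor, so the degree of D is 1.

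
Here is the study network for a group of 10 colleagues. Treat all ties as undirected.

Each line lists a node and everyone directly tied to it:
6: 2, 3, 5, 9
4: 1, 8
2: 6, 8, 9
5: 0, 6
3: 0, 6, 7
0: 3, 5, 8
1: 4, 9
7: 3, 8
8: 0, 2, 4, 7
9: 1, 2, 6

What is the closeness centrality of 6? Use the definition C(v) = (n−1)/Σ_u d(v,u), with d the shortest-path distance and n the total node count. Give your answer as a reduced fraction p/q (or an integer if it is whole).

3/5

Distances from 6: 0:2, 1:2, 2:1, 3:1, 4:3, 5:1, 7:2, 8:2, 9:1. Sum = 15.
n = 10, so closeness = 9/15 = 3/5.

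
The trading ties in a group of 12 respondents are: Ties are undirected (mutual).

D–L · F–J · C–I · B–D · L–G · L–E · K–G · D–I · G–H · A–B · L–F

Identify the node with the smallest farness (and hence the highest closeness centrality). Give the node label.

L

Farness (sum of distances to all others) for each node — A:40, B:30, C:40, D:22, E:30, F:28, G:26, H:36, I:30, J:38, K:36, L:20.
The smallest farness is 20, for L, so L has the highest closeness.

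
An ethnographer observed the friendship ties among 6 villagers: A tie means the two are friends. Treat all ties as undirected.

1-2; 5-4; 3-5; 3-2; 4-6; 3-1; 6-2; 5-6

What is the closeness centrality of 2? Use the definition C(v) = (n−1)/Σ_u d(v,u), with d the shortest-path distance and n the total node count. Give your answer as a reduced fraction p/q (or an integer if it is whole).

5/7

Distances from 2: 1:1, 3:1, 4:2, 5:2, 6:1. Sum = 7.
n = 6, so closeness = 5/7.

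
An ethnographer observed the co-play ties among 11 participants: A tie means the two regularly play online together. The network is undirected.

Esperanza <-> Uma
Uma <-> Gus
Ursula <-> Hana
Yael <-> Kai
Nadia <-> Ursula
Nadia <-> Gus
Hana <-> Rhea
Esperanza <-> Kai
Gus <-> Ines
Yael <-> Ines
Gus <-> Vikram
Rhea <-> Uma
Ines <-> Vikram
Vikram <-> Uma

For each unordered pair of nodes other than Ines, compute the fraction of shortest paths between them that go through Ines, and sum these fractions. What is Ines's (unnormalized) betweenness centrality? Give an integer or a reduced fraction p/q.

95/12

Pairs whose geodesics pass through Ines — Ursula–Yael: 1; Ursula–Kai: 1/3; Nadia–Yael: 1; Nadia–Kai: 1/2; Gus–Yael: 1; Gus–Kai: 1/2; Vikram–Yael: 1; Vikram–Kai: 1/2; Yael–Uma: 2/3; Yael–Rhea: 2/3; Yael–Hana: 3/4.
All other pairs contribute 0.
Summing the contributions gives betweenness(Ines) = 95/12.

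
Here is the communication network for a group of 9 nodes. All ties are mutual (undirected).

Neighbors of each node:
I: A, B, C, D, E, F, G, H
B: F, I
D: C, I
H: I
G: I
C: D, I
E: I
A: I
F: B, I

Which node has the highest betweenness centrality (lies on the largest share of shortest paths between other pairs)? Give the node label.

Unnormalized betweenness of each node: A:0, B:0, C:0, D:0, E:0, F:0, G:0, H:0, I:26.
I has the largest value, 26, making it the main broker — the node through which the most shortest paths run.

I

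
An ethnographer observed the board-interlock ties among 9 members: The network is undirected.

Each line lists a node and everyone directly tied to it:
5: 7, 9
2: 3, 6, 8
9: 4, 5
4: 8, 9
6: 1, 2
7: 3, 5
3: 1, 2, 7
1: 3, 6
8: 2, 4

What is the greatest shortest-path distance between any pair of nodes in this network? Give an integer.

Eccentricity of each node (its greatest distance to any other): 1:4, 2:3, 3:3, 4:4, 5:4, 6:4, 7:3, 8:3, 9:4.
The maximum eccentricity is 4, realized for instance by the pair 6–9 via 6 – 2 – 8 – 4 – 9. So the diameter is 4.

4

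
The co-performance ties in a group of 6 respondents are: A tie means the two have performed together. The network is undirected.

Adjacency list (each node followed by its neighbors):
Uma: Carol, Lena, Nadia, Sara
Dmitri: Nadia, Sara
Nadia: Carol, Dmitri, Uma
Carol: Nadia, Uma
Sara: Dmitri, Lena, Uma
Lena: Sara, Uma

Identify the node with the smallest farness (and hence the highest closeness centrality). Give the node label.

Uma

Farness (sum of distances to all others) for each node — Carol:8, Dmitri:8, Lena:8, Nadia:7, Sara:7, Uma:6.
The smallest farness is 6, for Uma, so Uma has the highest closeness.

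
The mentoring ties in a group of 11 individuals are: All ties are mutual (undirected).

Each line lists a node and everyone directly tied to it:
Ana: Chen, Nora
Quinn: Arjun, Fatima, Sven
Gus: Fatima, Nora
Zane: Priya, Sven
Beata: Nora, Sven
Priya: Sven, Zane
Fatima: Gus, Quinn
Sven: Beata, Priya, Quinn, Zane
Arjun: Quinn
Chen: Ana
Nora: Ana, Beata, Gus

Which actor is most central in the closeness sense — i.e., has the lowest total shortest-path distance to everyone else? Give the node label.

Farness (sum of distances to all others) for each node — Ana:29, Arjun:32, Beata:21, Chen:38, Fatima:24, Gus:25, Nora:22, Priya:28, Quinn:23, Sven:20, Zane:28.
The smallest farness is 20, for Sven, so Sven has the highest closeness.

Sven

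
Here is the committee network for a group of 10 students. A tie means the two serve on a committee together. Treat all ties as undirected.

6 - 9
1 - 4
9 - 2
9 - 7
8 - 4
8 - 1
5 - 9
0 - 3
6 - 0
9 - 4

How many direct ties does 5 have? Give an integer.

1

5 is directly tied to 9. That is 1 neighbor, so the degree of 5 is 1.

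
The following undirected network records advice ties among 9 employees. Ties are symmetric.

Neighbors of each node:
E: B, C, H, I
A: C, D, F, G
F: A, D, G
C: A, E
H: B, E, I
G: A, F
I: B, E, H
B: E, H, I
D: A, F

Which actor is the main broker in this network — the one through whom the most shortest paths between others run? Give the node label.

C

Unnormalized betweenness of each node: A:31/2, B:0, C:16, D:0, E:15, F:1/2, G:0, H:0, I:0.
C has the largest value, 16, making it the main broker — the node through which the most shortest paths run.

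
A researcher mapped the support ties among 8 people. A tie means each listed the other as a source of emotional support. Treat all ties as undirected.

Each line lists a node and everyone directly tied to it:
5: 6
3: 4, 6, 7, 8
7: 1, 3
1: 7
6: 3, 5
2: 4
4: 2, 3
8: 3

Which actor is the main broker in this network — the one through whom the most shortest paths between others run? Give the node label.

3

Unnormalized betweenness of each node: 1:0, 2:0, 3:18, 4:6, 5:0, 6:6, 7:6, 8:0.
3 has the largest value, 18, making it the main broker — the node through which the most shortest paths run.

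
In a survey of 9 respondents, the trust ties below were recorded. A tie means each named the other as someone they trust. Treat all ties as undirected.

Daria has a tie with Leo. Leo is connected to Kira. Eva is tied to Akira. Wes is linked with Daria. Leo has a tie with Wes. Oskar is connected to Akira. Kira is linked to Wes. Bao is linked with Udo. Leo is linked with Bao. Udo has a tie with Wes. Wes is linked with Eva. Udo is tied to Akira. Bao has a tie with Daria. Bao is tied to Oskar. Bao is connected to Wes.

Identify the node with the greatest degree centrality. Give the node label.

Degrees — Akira:3, Bao:5, Daria:3, Eva:2, Kira:2, Leo:4, Oskar:2, Udo:3, Wes:6.
The maximum is 6, attained only by Wes.

Wes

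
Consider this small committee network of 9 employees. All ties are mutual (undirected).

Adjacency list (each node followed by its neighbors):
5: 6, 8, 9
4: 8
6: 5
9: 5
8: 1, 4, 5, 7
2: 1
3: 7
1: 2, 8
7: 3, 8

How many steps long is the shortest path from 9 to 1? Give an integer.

One shortest route is 9 – 5 – 8 – 1, which uses 3 edges, and at distance 2 from 9 we only reach {6, 8}, which does not include 1. So d(9,1) = 3.

3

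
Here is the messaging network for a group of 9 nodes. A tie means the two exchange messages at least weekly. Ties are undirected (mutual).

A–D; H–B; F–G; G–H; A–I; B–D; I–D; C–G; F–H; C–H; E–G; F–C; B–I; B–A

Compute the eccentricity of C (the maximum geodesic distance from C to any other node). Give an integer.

3

Distances from C: A:3, B:2, D:3, E:2, F:1, G:1, H:1, I:3.
The largest is 3 (to A, D, and I), so the eccentricity of C is 3.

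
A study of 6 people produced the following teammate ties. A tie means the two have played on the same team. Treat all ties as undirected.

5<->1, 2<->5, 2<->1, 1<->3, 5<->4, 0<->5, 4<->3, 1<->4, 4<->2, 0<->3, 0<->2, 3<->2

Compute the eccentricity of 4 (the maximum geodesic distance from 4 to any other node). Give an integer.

2

Distances from 4: 0:2, 1:1, 2:1, 3:1, 5:1.
The largest is 2 (to 0), so the eccentricity of 4 is 2.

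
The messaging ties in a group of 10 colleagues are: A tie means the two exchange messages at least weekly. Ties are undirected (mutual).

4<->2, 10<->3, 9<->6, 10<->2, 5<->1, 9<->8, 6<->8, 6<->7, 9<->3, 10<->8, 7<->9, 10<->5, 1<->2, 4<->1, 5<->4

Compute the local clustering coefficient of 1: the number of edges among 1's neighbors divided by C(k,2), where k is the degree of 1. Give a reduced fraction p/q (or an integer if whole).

2/3

1's neighbors: 2, 4, and 5 (k = 3).
Possible neighbor pairs: C(3,2) = 3. Edges among them: 2–4, 4–5 → e = 2.
Clustering(1) = 2/3.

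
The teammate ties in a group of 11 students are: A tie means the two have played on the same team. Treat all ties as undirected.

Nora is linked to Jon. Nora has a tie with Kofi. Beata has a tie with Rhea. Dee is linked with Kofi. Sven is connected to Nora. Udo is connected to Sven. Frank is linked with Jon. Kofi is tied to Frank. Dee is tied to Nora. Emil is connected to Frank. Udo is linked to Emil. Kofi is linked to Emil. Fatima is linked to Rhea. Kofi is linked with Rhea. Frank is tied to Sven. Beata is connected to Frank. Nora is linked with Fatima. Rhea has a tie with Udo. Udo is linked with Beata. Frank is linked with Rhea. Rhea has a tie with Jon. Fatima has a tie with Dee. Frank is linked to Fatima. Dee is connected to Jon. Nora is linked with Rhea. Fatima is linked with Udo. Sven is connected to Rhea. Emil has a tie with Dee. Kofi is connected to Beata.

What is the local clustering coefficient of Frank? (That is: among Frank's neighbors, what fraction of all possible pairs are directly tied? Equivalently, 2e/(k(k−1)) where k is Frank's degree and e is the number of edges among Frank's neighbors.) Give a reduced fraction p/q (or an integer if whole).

Frank's neighbors: Beata, Emil, Fatima, Jon, Kofi, Rhea, and Sven (k = 7).
Possible neighbor pairs: C(7,2) = 21. Edges among them: Beata–Kofi, Beata–Rhea, Emil–Kofi, Fatima–Rhea, Jon–Rhea, Kofi–Rhea, Rhea–Sven → e = 7.
Clustering(Frank) = 7/21 = 1/3.

1/3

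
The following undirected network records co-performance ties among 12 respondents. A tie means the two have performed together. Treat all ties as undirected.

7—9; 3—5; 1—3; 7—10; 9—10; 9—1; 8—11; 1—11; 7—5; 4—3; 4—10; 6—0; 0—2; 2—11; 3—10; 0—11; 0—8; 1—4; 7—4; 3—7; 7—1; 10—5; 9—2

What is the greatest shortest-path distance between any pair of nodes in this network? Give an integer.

5

Eccentricity of each node (its greatest distance to any other): 0:4, 1:3, 2:3, 3:4, 4:4, 5:5, 6:5, 7:4, 8:4, 9:3, 10:4, 11:3.
The maximum eccentricity is 5, realized for instance by the pair 5–6 via 5 – 10 – 9 – 2 – 0 – 6. So the diameter is 5.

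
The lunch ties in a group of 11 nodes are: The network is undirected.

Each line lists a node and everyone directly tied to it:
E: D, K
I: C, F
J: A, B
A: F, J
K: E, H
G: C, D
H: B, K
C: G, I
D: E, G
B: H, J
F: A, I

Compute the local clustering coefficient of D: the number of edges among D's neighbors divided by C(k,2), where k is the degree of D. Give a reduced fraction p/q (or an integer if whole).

0

D's neighbors: E and G (k = 2).
Possible neighbor pairs: C(2,2) = 1. Edges among them: none → e = 0.
Clustering(D) = 0/1.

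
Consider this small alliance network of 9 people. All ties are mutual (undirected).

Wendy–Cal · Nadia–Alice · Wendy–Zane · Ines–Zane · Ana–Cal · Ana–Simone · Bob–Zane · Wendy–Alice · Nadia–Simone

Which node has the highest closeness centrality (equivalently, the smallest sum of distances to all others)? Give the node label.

Farness (sum of distances to all others) for each node — Alice:17, Ana:20, Bob:24, Cal:17, Ines:24, Nadia:20, Simone:23, Wendy:14, Zane:17.
The smallest farness is 14, for Wendy, so Wendy has the highest closeness.

Wendy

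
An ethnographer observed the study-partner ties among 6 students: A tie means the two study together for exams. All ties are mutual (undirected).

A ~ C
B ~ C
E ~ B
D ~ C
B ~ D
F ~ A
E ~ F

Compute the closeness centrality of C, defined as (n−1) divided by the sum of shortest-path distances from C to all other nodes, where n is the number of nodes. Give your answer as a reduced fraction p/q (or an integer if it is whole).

Distances from C: A:1, B:1, D:1, E:2, F:2. Sum = 7.
n = 6, so closeness = 5/7.

5/7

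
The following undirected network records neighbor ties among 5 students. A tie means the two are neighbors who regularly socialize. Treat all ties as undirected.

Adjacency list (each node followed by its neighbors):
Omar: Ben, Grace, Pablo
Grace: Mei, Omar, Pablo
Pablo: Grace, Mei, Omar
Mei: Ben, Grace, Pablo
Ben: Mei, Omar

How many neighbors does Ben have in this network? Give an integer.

Ben is directly tied to Mei and Omar. That is 2 neighbors, so the degree of Ben is 2.

2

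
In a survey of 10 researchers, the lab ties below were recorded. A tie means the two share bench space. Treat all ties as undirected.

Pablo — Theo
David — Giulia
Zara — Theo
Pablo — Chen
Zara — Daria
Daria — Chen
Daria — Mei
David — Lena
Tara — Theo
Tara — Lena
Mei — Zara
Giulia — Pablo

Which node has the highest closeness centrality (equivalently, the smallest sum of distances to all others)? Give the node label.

Farness (sum of distances to all others) for each node — Chen:20, Daria:21, David:25, Giulia:21, Lena:24, Mei:25, Pablo:17, Tara:20, Theo:16, Zara:19.
The smallest farness is 16, for Theo, so Theo has the highest closeness.

Theo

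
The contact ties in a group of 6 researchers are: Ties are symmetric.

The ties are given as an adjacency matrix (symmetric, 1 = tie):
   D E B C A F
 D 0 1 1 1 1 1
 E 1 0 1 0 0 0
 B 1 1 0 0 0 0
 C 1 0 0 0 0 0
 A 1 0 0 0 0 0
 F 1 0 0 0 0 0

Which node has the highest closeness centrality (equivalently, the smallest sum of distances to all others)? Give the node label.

D

Farness (sum of distances to all others) for each node — A:9, B:8, C:9, D:5, E:8, F:9.
The smallest farness is 5, for D, so D has the highest closeness.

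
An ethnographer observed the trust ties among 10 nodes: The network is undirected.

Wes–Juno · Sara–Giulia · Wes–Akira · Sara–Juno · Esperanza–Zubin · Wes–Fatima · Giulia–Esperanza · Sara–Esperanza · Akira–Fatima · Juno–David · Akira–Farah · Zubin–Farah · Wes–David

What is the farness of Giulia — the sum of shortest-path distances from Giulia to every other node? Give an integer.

23

Distances from Giulia: Akira:4, David:3, Esperanza:1, Farah:3, Fatima:4, Juno:2, Sara:1, Wes:3, Zubin:2.
Sum = 4 + 3 + 1 + 3 + 4 + 2 + 1 + 3 + 2 = 23.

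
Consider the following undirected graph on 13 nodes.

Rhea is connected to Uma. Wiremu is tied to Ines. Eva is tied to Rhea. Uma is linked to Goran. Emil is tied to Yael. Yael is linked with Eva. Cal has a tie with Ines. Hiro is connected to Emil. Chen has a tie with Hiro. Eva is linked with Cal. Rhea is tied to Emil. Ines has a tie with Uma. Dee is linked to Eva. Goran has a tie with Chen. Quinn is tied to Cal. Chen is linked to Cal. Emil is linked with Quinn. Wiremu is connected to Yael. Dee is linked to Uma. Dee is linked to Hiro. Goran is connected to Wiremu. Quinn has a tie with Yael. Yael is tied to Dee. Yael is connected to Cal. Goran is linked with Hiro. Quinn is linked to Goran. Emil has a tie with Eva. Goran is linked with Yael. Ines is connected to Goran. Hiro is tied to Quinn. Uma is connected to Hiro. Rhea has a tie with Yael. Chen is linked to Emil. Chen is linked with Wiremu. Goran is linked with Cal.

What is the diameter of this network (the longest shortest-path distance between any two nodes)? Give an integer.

3

Eccentricity of each node (its greatest distance to any other): Cal:2, Chen:2, Dee:2, Emil:3, Eva:2, Goran:2, Hiro:2, Ines:3, Quinn:2, Rhea:2, Uma:2, Wiremu:2, Yael:2.
The maximum eccentricity is 3, realized for instance by the pair Ines–Emil via Ines – Wiremu – Chen – Emil. So the diameter is 3.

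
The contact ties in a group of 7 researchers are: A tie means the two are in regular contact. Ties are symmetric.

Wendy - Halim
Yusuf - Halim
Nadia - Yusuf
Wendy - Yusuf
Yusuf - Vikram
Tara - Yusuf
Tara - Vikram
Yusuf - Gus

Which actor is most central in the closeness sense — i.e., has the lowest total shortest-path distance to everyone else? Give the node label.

Farness (sum of distances to all others) for each node — Gus:11, Halim:10, Nadia:11, Tara:10, Vikram:10, Wendy:10, Yusuf:6.
The smallest farness is 6, for Yusuf, so Yusuf has the highest closeness.

Yusuf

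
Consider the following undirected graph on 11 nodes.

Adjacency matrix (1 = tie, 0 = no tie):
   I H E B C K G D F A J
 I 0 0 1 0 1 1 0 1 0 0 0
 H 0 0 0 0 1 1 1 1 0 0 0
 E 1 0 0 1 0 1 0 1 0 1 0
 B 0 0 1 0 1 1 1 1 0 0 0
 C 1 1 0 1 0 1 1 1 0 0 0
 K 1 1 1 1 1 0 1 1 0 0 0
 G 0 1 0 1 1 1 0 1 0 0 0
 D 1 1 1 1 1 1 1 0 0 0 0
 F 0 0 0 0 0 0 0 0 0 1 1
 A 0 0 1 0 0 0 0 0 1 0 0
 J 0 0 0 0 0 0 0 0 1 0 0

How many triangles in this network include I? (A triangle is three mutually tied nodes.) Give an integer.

I's neighbors: C, D, E, and K.
Neighbor pairs that are themselves tied: I–C–D; I–C–K; I–D–E; I–D–K; I–E–K. Each forms one triangle with I, for 5 in total.

5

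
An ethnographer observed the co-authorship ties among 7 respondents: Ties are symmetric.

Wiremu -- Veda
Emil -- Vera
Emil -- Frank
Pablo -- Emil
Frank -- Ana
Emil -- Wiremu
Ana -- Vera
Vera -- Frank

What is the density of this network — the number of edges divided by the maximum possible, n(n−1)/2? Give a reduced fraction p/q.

8/21

There are 8 edges and 7 nodes, so the maximum possible is C(7,2) = 21.
Density = 8/21.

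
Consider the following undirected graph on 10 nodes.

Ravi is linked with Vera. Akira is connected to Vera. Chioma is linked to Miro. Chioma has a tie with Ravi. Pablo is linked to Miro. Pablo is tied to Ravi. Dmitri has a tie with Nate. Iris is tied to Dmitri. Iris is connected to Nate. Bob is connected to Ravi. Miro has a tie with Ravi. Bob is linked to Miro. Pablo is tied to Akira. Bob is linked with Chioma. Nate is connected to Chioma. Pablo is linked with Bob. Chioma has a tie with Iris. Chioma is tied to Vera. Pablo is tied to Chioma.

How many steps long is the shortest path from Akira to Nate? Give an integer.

3

One shortest route is Akira – Pablo – Chioma – Nate, which uses 3 edges, and at distance 2 from Akira we only reach {Bob, Chioma, Miro, Ravi}, which does not include Nate. So d(Akira,Nate) = 3.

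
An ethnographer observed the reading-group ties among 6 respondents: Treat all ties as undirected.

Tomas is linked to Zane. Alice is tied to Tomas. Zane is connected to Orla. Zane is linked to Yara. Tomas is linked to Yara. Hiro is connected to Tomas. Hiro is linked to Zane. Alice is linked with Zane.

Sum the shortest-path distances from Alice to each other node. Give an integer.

8

Distances from Alice: Hiro:2, Orla:2, Tomas:1, Yara:2, Zane:1.
Sum = 2 + 2 + 1 + 2 + 1 = 8.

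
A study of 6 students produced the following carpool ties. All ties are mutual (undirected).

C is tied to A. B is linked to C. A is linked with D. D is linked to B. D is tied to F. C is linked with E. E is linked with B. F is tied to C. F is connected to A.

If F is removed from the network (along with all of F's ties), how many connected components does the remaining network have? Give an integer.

F's neighbors (A, C, and D) remain reachable from one another through other ties, so the rest of the network stays in one piece.

1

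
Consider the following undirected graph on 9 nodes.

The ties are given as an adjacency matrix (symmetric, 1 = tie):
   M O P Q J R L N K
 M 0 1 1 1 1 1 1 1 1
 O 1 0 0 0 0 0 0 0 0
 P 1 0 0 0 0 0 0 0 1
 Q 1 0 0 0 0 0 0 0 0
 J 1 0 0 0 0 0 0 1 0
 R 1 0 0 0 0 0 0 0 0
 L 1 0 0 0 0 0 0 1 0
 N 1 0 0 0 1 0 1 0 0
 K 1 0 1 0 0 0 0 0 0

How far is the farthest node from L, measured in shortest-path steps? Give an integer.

2

Distances from L: J:2, K:2, M:1, N:1, O:2, P:2, Q:2, R:2.
The largest is 2 (to O, P, Q, J, R, and K), so the eccentricity of L is 2.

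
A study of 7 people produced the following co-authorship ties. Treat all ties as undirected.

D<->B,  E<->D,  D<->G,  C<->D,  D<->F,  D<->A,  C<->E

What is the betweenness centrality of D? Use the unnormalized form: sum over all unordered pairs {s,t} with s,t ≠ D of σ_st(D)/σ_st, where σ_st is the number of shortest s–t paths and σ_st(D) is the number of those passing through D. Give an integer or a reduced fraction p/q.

Pairs whose geodesics pass through D — C–F: 1; C–A: 1; C–G: 1; C–B: 1; E–F: 1; E–A: 1; E–G: 1; E–B: 1; F–A: 1; F–G: 1; F–B: 1; A–G: 1; A–B: 1; G–B: 1.
All other pairs contribute 0.
Summing the contributions gives betweenness(D) = 14.

14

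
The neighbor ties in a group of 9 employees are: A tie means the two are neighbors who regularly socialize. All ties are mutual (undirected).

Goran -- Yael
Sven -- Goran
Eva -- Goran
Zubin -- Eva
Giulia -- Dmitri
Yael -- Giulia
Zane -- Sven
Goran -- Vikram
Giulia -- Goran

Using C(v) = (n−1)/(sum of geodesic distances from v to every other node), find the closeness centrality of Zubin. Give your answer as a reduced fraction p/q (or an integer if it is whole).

8/23

Distances from Zubin: Dmitri:4, Eva:1, Giulia:3, Goran:2, Sven:3, Vikram:3, Yael:3, Zane:4. Sum = 23.
n = 9, so closeness = 8/23.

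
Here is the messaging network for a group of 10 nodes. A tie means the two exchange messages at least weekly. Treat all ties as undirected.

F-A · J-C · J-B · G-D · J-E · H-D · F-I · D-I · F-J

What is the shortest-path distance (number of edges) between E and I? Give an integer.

One shortest route is E – J – F – I, which uses 3 edges, and at distance 2 from E we only reach {B, C, F}, which does not include I. So d(E,I) = 3.

3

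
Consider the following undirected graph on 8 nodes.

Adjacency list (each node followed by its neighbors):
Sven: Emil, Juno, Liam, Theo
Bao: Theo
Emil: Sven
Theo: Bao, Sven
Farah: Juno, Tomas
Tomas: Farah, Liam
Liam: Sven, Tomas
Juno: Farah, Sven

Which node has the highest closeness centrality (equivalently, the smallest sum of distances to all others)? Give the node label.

Farness (sum of distances to all others) for each node — Bao:20, Emil:16, Farah:16, Juno:13, Liam:13, Sven:10, Theo:14, Tomas:16.
The smallest farness is 10, for Sven, so Sven has the highest closeness.

Sven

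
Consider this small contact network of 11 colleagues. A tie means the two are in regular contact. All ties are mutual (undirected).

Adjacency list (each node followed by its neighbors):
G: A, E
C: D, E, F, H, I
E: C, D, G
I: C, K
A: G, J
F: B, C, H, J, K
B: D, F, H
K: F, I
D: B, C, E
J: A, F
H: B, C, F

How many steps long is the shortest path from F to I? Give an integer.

2

One shortest route is F – C – I, which uses 2 edges, and F and I are not directly tied, so nothing shorter exists. So d(F,I) = 2.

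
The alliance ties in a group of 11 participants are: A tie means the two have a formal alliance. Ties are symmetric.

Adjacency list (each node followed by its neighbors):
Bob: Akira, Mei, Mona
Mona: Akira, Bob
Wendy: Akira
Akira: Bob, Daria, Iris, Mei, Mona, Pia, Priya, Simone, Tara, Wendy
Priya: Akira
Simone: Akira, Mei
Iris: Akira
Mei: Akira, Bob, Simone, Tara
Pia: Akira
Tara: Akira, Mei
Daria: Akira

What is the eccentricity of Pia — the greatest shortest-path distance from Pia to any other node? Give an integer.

2

Distances from Pia: Akira:1, Bob:2, Daria:2, Iris:2, Mei:2, Mona:2, Priya:2, Simone:2, Tara:2, Wendy:2.
The largest is 2 (to Daria, Mona, Mei, Priya, Simone, Tara, Iris, Bob, and Wendy), so the eccentricity of Pia is 2.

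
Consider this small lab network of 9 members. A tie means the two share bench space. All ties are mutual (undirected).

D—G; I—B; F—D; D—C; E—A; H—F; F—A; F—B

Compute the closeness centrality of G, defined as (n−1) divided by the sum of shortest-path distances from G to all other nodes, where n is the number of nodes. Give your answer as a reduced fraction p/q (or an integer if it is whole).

Distances from G: A:3, B:3, C:2, D:1, E:4, F:2, H:3, I:4. Sum = 22.
n = 9, so closeness = 8/22 = 4/11.

4/11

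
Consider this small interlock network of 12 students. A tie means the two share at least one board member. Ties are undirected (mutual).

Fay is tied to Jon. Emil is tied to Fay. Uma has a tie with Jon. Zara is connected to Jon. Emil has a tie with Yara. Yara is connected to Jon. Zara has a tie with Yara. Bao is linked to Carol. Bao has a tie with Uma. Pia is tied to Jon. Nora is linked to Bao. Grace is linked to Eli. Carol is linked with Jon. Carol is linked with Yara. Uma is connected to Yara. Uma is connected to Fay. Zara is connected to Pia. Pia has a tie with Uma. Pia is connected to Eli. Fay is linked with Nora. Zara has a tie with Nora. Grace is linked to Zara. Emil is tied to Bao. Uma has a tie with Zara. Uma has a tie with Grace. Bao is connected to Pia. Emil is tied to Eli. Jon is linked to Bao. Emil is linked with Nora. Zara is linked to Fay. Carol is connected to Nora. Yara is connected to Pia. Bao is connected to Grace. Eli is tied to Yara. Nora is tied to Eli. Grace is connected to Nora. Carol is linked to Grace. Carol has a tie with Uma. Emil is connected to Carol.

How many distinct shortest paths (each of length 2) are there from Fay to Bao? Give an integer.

The shortest distance is 2. The length-2 paths are: Fay–Nora–Bao; Fay–Emil–Bao; Fay–Jon–Bao; Fay–Uma–Bao.
That gives 4 distinct shortest paths.

4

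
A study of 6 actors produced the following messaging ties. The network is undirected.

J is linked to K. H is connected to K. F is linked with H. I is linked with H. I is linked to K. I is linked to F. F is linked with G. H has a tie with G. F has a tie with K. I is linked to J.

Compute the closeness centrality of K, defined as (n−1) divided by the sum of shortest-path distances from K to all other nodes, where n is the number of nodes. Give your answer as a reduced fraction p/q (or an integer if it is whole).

5/6

Distances from K: F:1, G:2, H:1, I:1, J:1. Sum = 6.
n = 6, so closeness = 5/6.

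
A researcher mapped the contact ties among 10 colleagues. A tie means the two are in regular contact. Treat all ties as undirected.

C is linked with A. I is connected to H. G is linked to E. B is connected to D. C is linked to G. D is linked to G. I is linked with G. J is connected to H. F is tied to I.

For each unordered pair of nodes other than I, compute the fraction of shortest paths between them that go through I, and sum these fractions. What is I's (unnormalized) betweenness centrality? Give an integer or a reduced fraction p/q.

Pairs whose geodesics pass through I — D–H: 1; D–F: 1; D–J: 1; C–H: 1; C–F: 1; C–J: 1; A–H: 1; A–F: 1; A–J: 1; H–G: 1; H–F: 1; H–B: 1; H–E: 1; G–F: 1 … (+6 more pairs).
All other pairs contribute 0.
Summing the contributions gives betweenness(I) = 20.

20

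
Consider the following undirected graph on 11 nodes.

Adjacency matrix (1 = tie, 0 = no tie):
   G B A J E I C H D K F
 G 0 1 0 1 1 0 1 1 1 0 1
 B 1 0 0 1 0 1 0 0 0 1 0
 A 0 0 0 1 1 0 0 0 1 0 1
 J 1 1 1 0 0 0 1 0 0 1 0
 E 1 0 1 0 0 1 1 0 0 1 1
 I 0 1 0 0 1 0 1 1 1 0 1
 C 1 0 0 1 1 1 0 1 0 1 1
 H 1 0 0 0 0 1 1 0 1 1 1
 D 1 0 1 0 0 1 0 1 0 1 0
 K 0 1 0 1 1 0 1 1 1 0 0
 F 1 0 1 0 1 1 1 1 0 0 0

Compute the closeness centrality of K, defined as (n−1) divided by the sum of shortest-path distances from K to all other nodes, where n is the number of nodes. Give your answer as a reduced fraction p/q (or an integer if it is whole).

Distances from K: A:2, B:1, C:1, D:1, E:1, F:2, G:2, H:1, I:2, J:1. Sum = 14.
n = 11, so closeness = 10/14 = 5/7.

5/7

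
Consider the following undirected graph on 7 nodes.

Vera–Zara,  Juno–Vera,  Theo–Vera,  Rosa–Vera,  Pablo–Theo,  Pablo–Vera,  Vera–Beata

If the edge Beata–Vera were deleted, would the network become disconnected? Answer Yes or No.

Yes

Without the Beata–Vera edge there is no alternate route between Beata and Vera, so the network disconnects. It is a bridge.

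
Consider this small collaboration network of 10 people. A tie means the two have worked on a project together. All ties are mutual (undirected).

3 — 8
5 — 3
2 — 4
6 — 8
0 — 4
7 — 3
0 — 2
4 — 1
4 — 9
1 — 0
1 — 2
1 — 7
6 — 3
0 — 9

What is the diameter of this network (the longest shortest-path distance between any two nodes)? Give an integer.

5

Eccentricity of each node (its greatest distance to any other): 0:4, 1:3, 2:4, 3:4, 4:4, 5:5, 6:5, 7:3, 8:5, 9:5.
The maximum eccentricity is 5, realized for instance by the pair 9–6 via 9 – 0 – 1 – 7 – 3 – 6. So the diameter is 5.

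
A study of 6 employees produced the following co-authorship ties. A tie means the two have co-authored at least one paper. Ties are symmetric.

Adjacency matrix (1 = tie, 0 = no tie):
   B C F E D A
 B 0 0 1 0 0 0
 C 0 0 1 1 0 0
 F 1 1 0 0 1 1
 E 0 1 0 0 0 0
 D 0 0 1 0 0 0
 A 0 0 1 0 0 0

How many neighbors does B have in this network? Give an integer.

1

B is directly tied to F. That is 1 neighbor, so the degree of B is 1.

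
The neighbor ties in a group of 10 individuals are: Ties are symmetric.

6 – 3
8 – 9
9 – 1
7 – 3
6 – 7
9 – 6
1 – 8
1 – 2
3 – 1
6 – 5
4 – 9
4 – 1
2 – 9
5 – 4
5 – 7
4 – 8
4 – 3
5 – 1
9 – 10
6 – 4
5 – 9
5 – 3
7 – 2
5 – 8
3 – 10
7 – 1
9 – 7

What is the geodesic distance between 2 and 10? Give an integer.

2

One shortest route is 2 – 9 – 10, which uses 2 edges, and 2 and 10 are not directly tied, so nothing shorter exists. So d(2,10) = 2.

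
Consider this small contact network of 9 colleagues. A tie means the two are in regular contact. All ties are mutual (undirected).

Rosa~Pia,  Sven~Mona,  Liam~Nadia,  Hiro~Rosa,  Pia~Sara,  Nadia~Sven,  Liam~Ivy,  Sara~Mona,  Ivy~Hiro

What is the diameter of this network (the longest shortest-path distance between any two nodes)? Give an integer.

Eccentricity of each node (its greatest distance to any other): Hiro:4, Ivy:4, Liam:4, Mona:4, Nadia:4, Pia:4, Rosa:4, Sara:4, Sven:4.
The maximum eccentricity is 4, realized for instance by the pair Liam–Pia via Liam – Ivy – Hiro – Rosa – Pia. So the diameter is 4.

4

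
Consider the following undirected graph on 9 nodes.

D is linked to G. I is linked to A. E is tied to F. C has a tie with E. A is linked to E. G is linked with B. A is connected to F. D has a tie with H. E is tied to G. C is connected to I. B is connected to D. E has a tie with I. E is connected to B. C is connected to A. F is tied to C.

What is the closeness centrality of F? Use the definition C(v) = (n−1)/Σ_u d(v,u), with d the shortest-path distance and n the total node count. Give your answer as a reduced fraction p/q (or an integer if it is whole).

Distances from F: A:1, B:2, C:1, D:3, E:1, G:2, H:4, I:2. Sum = 16.
n = 9, so closeness = 8/16 = 1/2.

1/2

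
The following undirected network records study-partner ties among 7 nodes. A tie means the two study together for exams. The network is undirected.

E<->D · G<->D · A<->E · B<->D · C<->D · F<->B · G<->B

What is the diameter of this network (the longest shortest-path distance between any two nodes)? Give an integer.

4

Eccentricity of each node (its greatest distance to any other): A:4, B:3, C:3, D:2, E:3, F:4, G:3.
The maximum eccentricity is 4, realized for instance by the pair F–A via F – B – D – E – A. So the diameter is 4.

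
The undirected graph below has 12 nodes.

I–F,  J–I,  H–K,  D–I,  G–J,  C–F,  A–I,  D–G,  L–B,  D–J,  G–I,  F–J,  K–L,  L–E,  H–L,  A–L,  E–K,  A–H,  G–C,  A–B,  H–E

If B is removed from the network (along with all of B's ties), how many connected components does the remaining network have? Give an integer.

B's neighbors (A and L) remain reachable from one another through other ties, so the rest of the network stays in one piece.

1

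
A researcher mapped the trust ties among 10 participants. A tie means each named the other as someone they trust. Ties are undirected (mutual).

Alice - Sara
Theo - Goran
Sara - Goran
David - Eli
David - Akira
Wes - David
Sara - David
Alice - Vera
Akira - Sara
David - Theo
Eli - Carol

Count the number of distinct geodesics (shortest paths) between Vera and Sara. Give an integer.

The shortest distance is 2, and the only length-2 path is Vera–Alice–Sara. So there is exactly 1 shortest path.

1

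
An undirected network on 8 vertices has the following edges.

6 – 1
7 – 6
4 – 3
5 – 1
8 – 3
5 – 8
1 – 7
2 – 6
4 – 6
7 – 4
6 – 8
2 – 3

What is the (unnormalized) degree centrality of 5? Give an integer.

2

5 is directly tied to 1 and 8. That is 2 neighbors, so the degree of 5 is 2.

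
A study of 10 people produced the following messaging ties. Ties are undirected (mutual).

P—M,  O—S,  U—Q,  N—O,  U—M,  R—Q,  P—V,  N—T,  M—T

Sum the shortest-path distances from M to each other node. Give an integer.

19

Distances from M: N:2, O:3, P:1, Q:2, R:3, S:4, T:1, U:1, V:2.
Sum = 2 + 3 + 1 + 2 + 3 + 4 + 1 + 1 + 2 = 19.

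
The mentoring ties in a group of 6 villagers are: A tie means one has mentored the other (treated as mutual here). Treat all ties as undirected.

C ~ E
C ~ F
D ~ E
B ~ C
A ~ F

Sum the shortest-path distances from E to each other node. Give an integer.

9

Distances from E: A:3, B:2, C:1, D:1, F:2.
Sum = 3 + 2 + 1 + 1 + 2 = 9.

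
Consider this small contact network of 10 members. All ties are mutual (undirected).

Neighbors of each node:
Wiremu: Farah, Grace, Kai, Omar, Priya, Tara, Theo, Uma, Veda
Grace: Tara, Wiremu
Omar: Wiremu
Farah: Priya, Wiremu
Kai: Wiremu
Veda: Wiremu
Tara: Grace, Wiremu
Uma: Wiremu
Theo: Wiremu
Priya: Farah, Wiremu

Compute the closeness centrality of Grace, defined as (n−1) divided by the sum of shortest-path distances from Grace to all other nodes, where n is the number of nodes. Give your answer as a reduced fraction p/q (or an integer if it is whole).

9/16

Distances from Grace: Farah:2, Kai:2, Omar:2, Priya:2, Tara:1, Theo:2, Uma:2, Veda:2, Wiremu:1. Sum = 16.
n = 10, so closeness = 9/16.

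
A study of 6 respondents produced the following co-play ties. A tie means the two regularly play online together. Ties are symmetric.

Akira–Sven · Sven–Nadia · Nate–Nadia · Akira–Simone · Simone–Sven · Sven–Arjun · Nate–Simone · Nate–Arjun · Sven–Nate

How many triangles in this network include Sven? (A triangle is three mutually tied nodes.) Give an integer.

4

Sven's neighbors: Akira, Arjun, Nadia, Nate, and Simone.
Neighbor pairs that are themselves tied: Sven–Akira–Simone; Sven–Arjun–Nate; Sven–Nadia–Nate; Sven–Nate–Simone. Each forms one triangle with Sven, for 4 in total.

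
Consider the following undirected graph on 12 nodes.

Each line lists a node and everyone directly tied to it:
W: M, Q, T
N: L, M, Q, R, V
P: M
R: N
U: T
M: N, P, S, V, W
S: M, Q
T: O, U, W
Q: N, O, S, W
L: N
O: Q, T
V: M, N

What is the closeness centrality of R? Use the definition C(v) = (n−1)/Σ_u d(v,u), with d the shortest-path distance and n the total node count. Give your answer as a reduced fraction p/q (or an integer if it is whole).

11/30

Distances from R: L:2, M:2, N:1, O:3, P:3, Q:2, S:3, T:4, U:5, V:2, W:3. Sum = 30.
n = 12, so closeness = 11/30.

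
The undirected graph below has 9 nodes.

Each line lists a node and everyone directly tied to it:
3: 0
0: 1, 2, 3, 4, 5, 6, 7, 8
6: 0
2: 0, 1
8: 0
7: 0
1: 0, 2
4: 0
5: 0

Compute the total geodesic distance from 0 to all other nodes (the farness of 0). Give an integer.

Distances from 0: 1:1, 2:1, 3:1, 4:1, 5:1, 6:1, 7:1, 8:1.
Sum = 1 + 1 + 1 + 1 + 1 + 1 + 1 + 1 = 8.

8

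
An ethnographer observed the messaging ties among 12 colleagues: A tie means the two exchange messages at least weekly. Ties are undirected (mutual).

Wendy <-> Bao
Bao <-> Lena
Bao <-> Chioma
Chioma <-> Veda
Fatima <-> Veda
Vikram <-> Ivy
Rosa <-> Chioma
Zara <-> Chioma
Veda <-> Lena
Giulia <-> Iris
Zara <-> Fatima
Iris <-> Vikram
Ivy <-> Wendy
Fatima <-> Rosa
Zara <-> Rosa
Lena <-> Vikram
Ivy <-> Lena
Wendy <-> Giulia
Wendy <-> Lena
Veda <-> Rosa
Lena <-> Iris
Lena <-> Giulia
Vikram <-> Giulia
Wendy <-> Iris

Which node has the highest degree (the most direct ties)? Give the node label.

Degrees — Bao:3, Chioma:4, Fatima:3, Giulia:4, Iris:4, Ivy:3, Lena:7, Rosa:4, Veda:4, Vikram:4, Wendy:5, Zara:3.
The maximum is 7, attained only by Lena.

Lena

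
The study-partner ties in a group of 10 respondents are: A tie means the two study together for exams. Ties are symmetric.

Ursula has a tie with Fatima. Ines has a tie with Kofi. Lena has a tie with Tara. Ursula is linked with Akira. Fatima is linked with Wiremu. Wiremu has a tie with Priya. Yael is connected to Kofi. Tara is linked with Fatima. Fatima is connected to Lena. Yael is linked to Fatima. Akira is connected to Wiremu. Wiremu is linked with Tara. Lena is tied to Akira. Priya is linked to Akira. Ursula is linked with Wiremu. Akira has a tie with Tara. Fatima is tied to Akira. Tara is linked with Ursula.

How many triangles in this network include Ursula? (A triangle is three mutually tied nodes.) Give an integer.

6

Ursula's neighbors: Akira, Fatima, Tara, and Wiremu.
Neighbor pairs that are themselves tied: Ursula–Akira–Fatima; Ursula–Akira–Tara; Ursula–Akira–Wiremu; Ursula–Fatima–Tara; Ursula–Fatima–Wiremu; Ursula–Tara–Wiremu. Each forms one triangle with Ursula, for 6 in total.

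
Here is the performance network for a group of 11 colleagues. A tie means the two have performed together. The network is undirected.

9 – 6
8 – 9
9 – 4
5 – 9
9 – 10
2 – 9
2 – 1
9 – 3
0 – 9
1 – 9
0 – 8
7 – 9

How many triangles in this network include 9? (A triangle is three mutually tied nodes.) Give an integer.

2

9's neighbors: 0, 1, 2, 3, 4, 5, 6, 7, 8, and 10.
Neighbor pairs that are themselves tied: 9–0–8; 9–1–2. Each forms one triangle with 9, for 2 in total.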